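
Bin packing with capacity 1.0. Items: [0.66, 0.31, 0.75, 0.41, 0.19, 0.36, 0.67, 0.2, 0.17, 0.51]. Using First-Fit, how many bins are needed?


Place items sequentially using First-Fit:
  Item 0.66 -> new Bin 1
  Item 0.31 -> Bin 1 (now 0.97)
  Item 0.75 -> new Bin 2
  Item 0.41 -> new Bin 3
  Item 0.19 -> Bin 2 (now 0.94)
  Item 0.36 -> Bin 3 (now 0.77)
  Item 0.67 -> new Bin 4
  Item 0.2 -> Bin 3 (now 0.97)
  Item 0.17 -> Bin 4 (now 0.84)
  Item 0.51 -> new Bin 5
Total bins used = 5

5


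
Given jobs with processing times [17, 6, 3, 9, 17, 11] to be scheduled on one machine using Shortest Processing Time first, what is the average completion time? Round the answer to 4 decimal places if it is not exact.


Sort jobs by processing time (SPT order): [3, 6, 9, 11, 17, 17]
Compute completion times sequentially:
  Job 1: processing = 3, completes at 3
  Job 2: processing = 6, completes at 9
  Job 3: processing = 9, completes at 18
  Job 4: processing = 11, completes at 29
  Job 5: processing = 17, completes at 46
  Job 6: processing = 17, completes at 63
Sum of completion times = 168
Average completion time = 168/6 = 28.0

28.0


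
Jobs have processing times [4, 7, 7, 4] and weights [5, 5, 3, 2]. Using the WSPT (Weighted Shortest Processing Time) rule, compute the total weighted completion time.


Compute p/w ratios and sort ascending (WSPT): [(4, 5), (7, 5), (4, 2), (7, 3)]
Compute weighted completion times:
  Job (p=4,w=5): C=4, w*C=5*4=20
  Job (p=7,w=5): C=11, w*C=5*11=55
  Job (p=4,w=2): C=15, w*C=2*15=30
  Job (p=7,w=3): C=22, w*C=3*22=66
Total weighted completion time = 171

171


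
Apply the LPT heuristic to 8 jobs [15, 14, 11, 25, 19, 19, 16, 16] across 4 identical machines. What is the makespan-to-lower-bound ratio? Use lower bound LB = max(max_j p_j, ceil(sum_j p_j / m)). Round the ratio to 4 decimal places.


LPT order: [25, 19, 19, 16, 16, 15, 14, 11]
Machine loads after assignment: [36, 34, 33, 32]
LPT makespan = 36
Lower bound = max(max_job, ceil(total/4)) = max(25, 34) = 34
Ratio = 36 / 34 = 1.0588

1.0588


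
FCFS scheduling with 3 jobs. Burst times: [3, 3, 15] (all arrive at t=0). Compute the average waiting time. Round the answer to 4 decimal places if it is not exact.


FCFS order (as given): [3, 3, 15]
Waiting times:
  Job 1: wait = 0
  Job 2: wait = 3
  Job 3: wait = 6
Sum of waiting times = 9
Average waiting time = 9/3 = 3.0

3.0


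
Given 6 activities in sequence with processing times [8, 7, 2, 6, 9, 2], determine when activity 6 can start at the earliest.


Activity 6 starts after activities 1 through 5 complete.
Predecessor durations: [8, 7, 2, 6, 9]
ES = 8 + 7 + 2 + 6 + 9 = 32

32


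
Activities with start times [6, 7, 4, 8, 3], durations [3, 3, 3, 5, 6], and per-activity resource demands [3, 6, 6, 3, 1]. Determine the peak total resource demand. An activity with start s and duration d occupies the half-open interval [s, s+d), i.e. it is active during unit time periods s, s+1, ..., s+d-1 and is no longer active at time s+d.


Each activity i is active on [start_i, start_i + duration_i).
Compute total resource usage per time slot:
  t=0: active resources = [], total = 0
  t=1: active resources = [], total = 0
  t=2: active resources = [], total = 0
  t=3: active resources = [1], total = 1
  t=4: active resources = [6, 1], total = 7
  t=5: active resources = [6, 1], total = 7
  t=6: active resources = [3, 6, 1], total = 10
  t=7: active resources = [3, 6, 1], total = 10
  t=8: active resources = [3, 6, 3, 1], total = 13
  t=9: active resources = [6, 3], total = 9
  t=10: active resources = [3], total = 3
  t=11: active resources = [3], total = 3
  t=12: active resources = [3], total = 3
Peak resource demand = 13

13


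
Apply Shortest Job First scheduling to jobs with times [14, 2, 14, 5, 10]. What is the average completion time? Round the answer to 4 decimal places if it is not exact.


SJF order (ascending): [2, 5, 10, 14, 14]
Completion times:
  Job 1: burst=2, C=2
  Job 2: burst=5, C=7
  Job 3: burst=10, C=17
  Job 4: burst=14, C=31
  Job 5: burst=14, C=45
Average completion = 102/5 = 20.4

20.4


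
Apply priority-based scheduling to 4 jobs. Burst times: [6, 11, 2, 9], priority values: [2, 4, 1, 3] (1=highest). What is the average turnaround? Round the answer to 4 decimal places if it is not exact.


Sort by priority (ascending = highest first):
Order: [(1, 2), (2, 6), (3, 9), (4, 11)]
Completion times:
  Priority 1, burst=2, C=2
  Priority 2, burst=6, C=8
  Priority 3, burst=9, C=17
  Priority 4, burst=11, C=28
Average turnaround = 55/4 = 13.75

13.75


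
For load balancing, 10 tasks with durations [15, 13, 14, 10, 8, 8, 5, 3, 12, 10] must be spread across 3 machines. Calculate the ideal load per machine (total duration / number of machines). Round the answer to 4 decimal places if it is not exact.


Total processing time = 15 + 13 + 14 + 10 + 8 + 8 + 5 + 3 + 12 + 10 = 98
Number of machines = 3
Ideal balanced load = 98 / 3 = 32.6667

32.6667


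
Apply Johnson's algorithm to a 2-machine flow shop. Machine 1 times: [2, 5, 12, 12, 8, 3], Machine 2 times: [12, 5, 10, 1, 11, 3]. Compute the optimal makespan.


Apply Johnson's rule:
  Group 1 (a <= b): [(1, 2, 12), (6, 3, 3), (2, 5, 5), (5, 8, 11)]
  Group 2 (a > b): [(3, 12, 10), (4, 12, 1)]
Optimal job order: [1, 6, 2, 5, 3, 4]
Schedule:
  Job 1: M1 done at 2, M2 done at 14
  Job 6: M1 done at 5, M2 done at 17
  Job 2: M1 done at 10, M2 done at 22
  Job 5: M1 done at 18, M2 done at 33
  Job 3: M1 done at 30, M2 done at 43
  Job 4: M1 done at 42, M2 done at 44
Makespan = 44

44


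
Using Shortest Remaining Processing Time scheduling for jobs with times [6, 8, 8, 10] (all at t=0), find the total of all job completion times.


Since all jobs arrive at t=0, SRPT equals SPT ordering.
SPT order: [6, 8, 8, 10]
Completion times:
  Job 1: p=6, C=6
  Job 2: p=8, C=14
  Job 3: p=8, C=22
  Job 4: p=10, C=32
Total completion time = 6 + 14 + 22 + 32 = 74

74


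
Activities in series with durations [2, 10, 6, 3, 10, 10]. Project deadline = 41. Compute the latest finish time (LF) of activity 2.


LF(activity 2) = deadline - sum of successor durations
Successors: activities 3 through 6 with durations [6, 3, 10, 10]
Sum of successor durations = 29
LF = 41 - 29 = 12

12


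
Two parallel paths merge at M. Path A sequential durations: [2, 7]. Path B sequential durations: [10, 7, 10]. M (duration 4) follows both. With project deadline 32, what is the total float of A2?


Forward pass: ES(A2) = sum of predecessors on chain A = 2
EF = ES + duration = 2 + 7 = 9
Backward pass: LF(M) = deadline = 32; LS(M) = 32 - 4 = 28
LF(A2) = LS(M) - sum(successors on chain A) = 28 - 0 = 28
LS = LF - duration = 28 - 7 = 21
Total float = LS - ES = 21 - 2 = 19

19


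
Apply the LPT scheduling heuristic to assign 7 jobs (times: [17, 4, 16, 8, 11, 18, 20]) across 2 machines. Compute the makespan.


Sort jobs in decreasing order (LPT): [20, 18, 17, 16, 11, 8, 4]
Assign each job to the least loaded machine:
  Machine 1: jobs [20, 16, 8, 4], load = 48
  Machine 2: jobs [18, 17, 11], load = 46
Makespan = max load = 48

48


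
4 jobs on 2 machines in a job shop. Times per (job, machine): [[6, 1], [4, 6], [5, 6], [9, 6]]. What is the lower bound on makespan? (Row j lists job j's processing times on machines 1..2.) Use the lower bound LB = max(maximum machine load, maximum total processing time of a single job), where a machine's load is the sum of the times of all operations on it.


Machine loads:
  Machine 1: 6 + 4 + 5 + 9 = 24
  Machine 2: 1 + 6 + 6 + 6 = 19
Max machine load = 24
Job totals:
  Job 1: 7
  Job 2: 10
  Job 3: 11
  Job 4: 15
Max job total = 15
Lower bound = max(24, 15) = 24

24


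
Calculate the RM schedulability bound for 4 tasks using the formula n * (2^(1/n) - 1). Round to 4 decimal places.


Compute 2^(1/4) = 1.1892071150
Subtract 1: 1.1892071150 - 1 = 0.1892071150
Multiply by n: 4 * 0.1892071150 = 0.7568284600
Round to 4 dp: 0.7568

0.7568


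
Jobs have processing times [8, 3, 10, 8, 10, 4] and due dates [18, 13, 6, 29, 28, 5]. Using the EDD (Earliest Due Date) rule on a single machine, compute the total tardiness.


Sort by due date (EDD order): [(4, 5), (10, 6), (3, 13), (8, 18), (10, 28), (8, 29)]
Compute completion times and tardiness:
  Job 1: p=4, d=5, C=4, tardiness=max(0,4-5)=0
  Job 2: p=10, d=6, C=14, tardiness=max(0,14-6)=8
  Job 3: p=3, d=13, C=17, tardiness=max(0,17-13)=4
  Job 4: p=8, d=18, C=25, tardiness=max(0,25-18)=7
  Job 5: p=10, d=28, C=35, tardiness=max(0,35-28)=7
  Job 6: p=8, d=29, C=43, tardiness=max(0,43-29)=14
Total tardiness = 40

40


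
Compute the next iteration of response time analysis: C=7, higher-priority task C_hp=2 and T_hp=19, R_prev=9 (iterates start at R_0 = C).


R_next = C + ceil(R_prev / T_hp) * C_hp
ceil(9 / 19) = ceil(0.4737) = 1
Interference = 1 * 2 = 2
R_next = 7 + 2 = 9
R_next = R_prev, so the iteration has converged (response time = 9).

9


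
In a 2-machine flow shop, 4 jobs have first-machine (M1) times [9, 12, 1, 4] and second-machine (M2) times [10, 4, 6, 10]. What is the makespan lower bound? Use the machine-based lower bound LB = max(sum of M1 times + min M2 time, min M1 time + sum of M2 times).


LB1 = sum(M1 times) + min(M2 times) = 26 + 4 = 30
LB2 = min(M1 times) + sum(M2 times) = 1 + 30 = 31
Lower bound = max(LB1, LB2) = max(30, 31) = 31

31


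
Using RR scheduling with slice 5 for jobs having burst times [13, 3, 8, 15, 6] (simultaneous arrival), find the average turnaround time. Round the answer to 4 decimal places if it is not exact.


Time quantum = 5
Execution trace:
  J1 runs 5 units, time = 5
  J2 runs 3 units, time = 8
  J3 runs 5 units, time = 13
  J4 runs 5 units, time = 18
  J5 runs 5 units, time = 23
  J1 runs 5 units, time = 28
  J3 runs 3 units, time = 31
  J4 runs 5 units, time = 36
  J5 runs 1 units, time = 37
  J1 runs 3 units, time = 40
  J4 runs 5 units, time = 45
Finish times: [40, 8, 31, 45, 37]
Average turnaround = 161/5 = 32.2

32.2


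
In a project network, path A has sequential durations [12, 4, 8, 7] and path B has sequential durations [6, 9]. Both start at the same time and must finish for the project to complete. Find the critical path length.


Path A total = 12 + 4 + 8 + 7 = 31
Path B total = 6 + 9 = 15
Critical path = longest path = max(31, 15) = 31

31


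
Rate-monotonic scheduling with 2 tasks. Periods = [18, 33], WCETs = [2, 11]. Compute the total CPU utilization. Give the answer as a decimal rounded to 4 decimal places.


Compute individual utilizations (exact fractions):
  Task 1: C/T = 2/18 = 1/9 (approx. 0.1111)
  Task 2: C/T = 11/33 = 1/3 (approx. 0.3333)
Total utilization U = 1/9 + 1/3 = 4/9
Rounded to 4 decimal places: U = 0.4444
RM (Liu & Layland) bound for 2 tasks = 0.828427; compare with U = 4/9 (approx. 0.444444)
U <= bound, so schedulable by RM sufficient condition.

0.4444


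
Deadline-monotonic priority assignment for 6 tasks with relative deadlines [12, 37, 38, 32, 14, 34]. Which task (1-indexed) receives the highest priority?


Sort tasks by relative deadline (ascending):
  Task 1: deadline = 12
  Task 5: deadline = 14
  Task 4: deadline = 32
  Task 6: deadline = 34
  Task 2: deadline = 37
  Task 3: deadline = 38
Priority order (highest first): [1, 5, 4, 6, 2, 3]
Highest priority task = 1

1


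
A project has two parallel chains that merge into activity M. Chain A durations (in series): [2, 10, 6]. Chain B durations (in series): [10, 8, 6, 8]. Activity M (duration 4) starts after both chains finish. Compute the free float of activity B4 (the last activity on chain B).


ES(B4) = sum of predecessors on chain B = 24
EF(B4) = ES + duration = 24 + 8 = 32
Successor of B4 is M. ES(M) = max(sum(A), sum(B)) = max(18, 32) = 32
Free float = ES(successor) - EF(current) = 32 - 32 = 0

0


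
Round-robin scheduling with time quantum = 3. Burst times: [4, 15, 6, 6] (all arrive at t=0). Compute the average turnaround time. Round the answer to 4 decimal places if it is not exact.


Time quantum = 3
Execution trace:
  J1 runs 3 units, time = 3
  J2 runs 3 units, time = 6
  J3 runs 3 units, time = 9
  J4 runs 3 units, time = 12
  J1 runs 1 units, time = 13
  J2 runs 3 units, time = 16
  J3 runs 3 units, time = 19
  J4 runs 3 units, time = 22
  J2 runs 3 units, time = 25
  J2 runs 3 units, time = 28
  J2 runs 3 units, time = 31
Finish times: [13, 31, 19, 22]
Average turnaround = 85/4 = 21.25

21.25


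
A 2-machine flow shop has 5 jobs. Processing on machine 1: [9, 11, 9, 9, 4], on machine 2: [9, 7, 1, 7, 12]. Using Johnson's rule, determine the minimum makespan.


Apply Johnson's rule:
  Group 1 (a <= b): [(5, 4, 12), (1, 9, 9)]
  Group 2 (a > b): [(2, 11, 7), (4, 9, 7), (3, 9, 1)]
Optimal job order: [5, 1, 2, 4, 3]
Schedule:
  Job 5: M1 done at 4, M2 done at 16
  Job 1: M1 done at 13, M2 done at 25
  Job 2: M1 done at 24, M2 done at 32
  Job 4: M1 done at 33, M2 done at 40
  Job 3: M1 done at 42, M2 done at 43
Makespan = 43

43


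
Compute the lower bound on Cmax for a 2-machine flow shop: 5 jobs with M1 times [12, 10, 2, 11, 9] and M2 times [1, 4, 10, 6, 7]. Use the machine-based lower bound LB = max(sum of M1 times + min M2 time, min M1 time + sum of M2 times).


LB1 = sum(M1 times) + min(M2 times) = 44 + 1 = 45
LB2 = min(M1 times) + sum(M2 times) = 2 + 28 = 30
Lower bound = max(LB1, LB2) = max(45, 30) = 45

45


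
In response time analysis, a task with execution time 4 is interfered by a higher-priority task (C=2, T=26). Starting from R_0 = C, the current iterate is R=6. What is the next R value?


R_next = C + ceil(R_prev / T_hp) * C_hp
ceil(6 / 26) = ceil(0.2308) = 1
Interference = 1 * 2 = 2
R_next = 4 + 2 = 6
R_next = R_prev, so the iteration has converged (response time = 6).

6


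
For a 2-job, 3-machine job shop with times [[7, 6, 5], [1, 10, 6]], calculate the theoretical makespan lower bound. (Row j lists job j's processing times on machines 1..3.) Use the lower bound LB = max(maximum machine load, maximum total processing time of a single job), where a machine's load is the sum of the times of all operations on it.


Machine loads:
  Machine 1: 7 + 1 = 8
  Machine 2: 6 + 10 = 16
  Machine 3: 5 + 6 = 11
Max machine load = 16
Job totals:
  Job 1: 18
  Job 2: 17
Max job total = 18
Lower bound = max(16, 18) = 18

18


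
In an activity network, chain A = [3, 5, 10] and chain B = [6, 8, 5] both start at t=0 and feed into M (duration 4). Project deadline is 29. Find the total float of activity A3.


Forward pass: ES(A3) = sum of predecessors on chain A = 8
EF = ES + duration = 8 + 10 = 18
Backward pass: LF(M) = deadline = 29; LS(M) = 29 - 4 = 25
LF(A3) = LS(M) - sum(successors on chain A) = 25 - 0 = 25
LS = LF - duration = 25 - 10 = 15
Total float = LS - ES = 15 - 8 = 7

7


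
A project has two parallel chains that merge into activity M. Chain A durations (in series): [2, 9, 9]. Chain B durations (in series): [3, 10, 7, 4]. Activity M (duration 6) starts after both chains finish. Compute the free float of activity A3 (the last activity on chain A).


ES(A3) = sum of predecessors on chain A = 11
EF(A3) = ES + duration = 11 + 9 = 20
Successor of A3 is M. ES(M) = max(sum(A), sum(B)) = max(20, 24) = 24
Free float = ES(successor) - EF(current) = 24 - 20 = 4

4


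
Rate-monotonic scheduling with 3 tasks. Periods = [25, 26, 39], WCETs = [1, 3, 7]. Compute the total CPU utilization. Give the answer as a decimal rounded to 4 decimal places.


Compute individual utilizations (exact fractions):
  Task 1: C/T = 1/25 (approx. 0.04)
  Task 2: C/T = 3/26 (approx. 0.1154)
  Task 3: C/T = 7/39 (approx. 0.1795)
Total utilization U = 1/25 + 3/26 + 7/39 = 653/1950
Rounded to 4 decimal places: U = 0.3349
RM (Liu & Layland) bound for 3 tasks = 0.779763; compare with U = 653/1950 (approx. 0.334872)
U <= bound, so schedulable by RM sufficient condition.

0.3349


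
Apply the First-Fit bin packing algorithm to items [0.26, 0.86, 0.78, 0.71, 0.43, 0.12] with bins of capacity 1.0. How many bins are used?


Place items sequentially using First-Fit:
  Item 0.26 -> new Bin 1
  Item 0.86 -> new Bin 2
  Item 0.78 -> new Bin 3
  Item 0.71 -> Bin 1 (now 0.97)
  Item 0.43 -> new Bin 4
  Item 0.12 -> Bin 2 (now 0.98)
Total bins used = 4

4


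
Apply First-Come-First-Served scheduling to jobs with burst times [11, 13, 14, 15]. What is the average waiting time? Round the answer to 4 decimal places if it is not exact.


FCFS order (as given): [11, 13, 14, 15]
Waiting times:
  Job 1: wait = 0
  Job 2: wait = 11
  Job 3: wait = 24
  Job 4: wait = 38
Sum of waiting times = 73
Average waiting time = 73/4 = 18.25

18.25


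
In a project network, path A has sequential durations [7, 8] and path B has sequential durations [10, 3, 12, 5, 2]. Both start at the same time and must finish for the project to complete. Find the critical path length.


Path A total = 7 + 8 = 15
Path B total = 10 + 3 + 12 + 5 + 2 = 32
Critical path = longest path = max(15, 32) = 32

32


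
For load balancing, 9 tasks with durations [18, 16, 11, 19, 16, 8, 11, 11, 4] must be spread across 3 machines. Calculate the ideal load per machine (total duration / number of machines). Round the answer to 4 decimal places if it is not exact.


Total processing time = 18 + 16 + 11 + 19 + 16 + 8 + 11 + 11 + 4 = 114
Number of machines = 3
Ideal balanced load = 114 / 3 = 38.0

38.0


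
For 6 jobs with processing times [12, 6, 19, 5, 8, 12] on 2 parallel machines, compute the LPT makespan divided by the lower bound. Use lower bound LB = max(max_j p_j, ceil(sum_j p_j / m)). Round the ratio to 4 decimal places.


LPT order: [19, 12, 12, 8, 6, 5]
Machine loads after assignment: [32, 30]
LPT makespan = 32
Lower bound = max(max_job, ceil(total/2)) = max(19, 31) = 31
Ratio = 32 / 31 = 1.0323

1.0323


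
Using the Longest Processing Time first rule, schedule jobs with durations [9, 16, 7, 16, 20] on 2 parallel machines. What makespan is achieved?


Sort jobs in decreasing order (LPT): [20, 16, 16, 9, 7]
Assign each job to the least loaded machine:
  Machine 1: jobs [20, 9, 7], load = 36
  Machine 2: jobs [16, 16], load = 32
Makespan = max load = 36

36


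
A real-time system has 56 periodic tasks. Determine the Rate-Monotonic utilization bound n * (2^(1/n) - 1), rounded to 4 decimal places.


Compute 2^(1/56) = 1.0124545481
Subtract 1: 1.0124545481 - 1 = 0.0124545481
Multiply by n: 56 * 0.0124545481 = 0.6974546936
Round to 4 dp: 0.6975

0.6975


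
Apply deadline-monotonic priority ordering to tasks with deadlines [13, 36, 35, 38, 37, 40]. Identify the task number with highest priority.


Sort tasks by relative deadline (ascending):
  Task 1: deadline = 13
  Task 3: deadline = 35
  Task 2: deadline = 36
  Task 5: deadline = 37
  Task 4: deadline = 38
  Task 6: deadline = 40
Priority order (highest first): [1, 3, 2, 5, 4, 6]
Highest priority task = 1

1


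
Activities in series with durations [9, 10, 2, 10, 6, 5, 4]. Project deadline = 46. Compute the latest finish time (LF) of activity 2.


LF(activity 2) = deadline - sum of successor durations
Successors: activities 3 through 7 with durations [2, 10, 6, 5, 4]
Sum of successor durations = 27
LF = 46 - 27 = 19

19


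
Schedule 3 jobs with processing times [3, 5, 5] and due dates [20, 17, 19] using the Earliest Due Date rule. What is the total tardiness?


Sort by due date (EDD order): [(5, 17), (5, 19), (3, 20)]
Compute completion times and tardiness:
  Job 1: p=5, d=17, C=5, tardiness=max(0,5-17)=0
  Job 2: p=5, d=19, C=10, tardiness=max(0,10-19)=0
  Job 3: p=3, d=20, C=13, tardiness=max(0,13-20)=0
Total tardiness = 0

0


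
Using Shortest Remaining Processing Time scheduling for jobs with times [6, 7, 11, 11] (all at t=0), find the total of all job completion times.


Since all jobs arrive at t=0, SRPT equals SPT ordering.
SPT order: [6, 7, 11, 11]
Completion times:
  Job 1: p=6, C=6
  Job 2: p=7, C=13
  Job 3: p=11, C=24
  Job 4: p=11, C=35
Total completion time = 6 + 13 + 24 + 35 = 78

78


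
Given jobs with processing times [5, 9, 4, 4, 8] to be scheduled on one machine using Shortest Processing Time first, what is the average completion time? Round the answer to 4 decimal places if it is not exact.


Sort jobs by processing time (SPT order): [4, 4, 5, 8, 9]
Compute completion times sequentially:
  Job 1: processing = 4, completes at 4
  Job 2: processing = 4, completes at 8
  Job 3: processing = 5, completes at 13
  Job 4: processing = 8, completes at 21
  Job 5: processing = 9, completes at 30
Sum of completion times = 76
Average completion time = 76/5 = 15.2

15.2


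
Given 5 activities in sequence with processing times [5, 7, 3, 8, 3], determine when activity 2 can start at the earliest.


Activity 2 starts after activities 1 through 1 complete.
Predecessor durations: [5]
ES = 5 = 5

5


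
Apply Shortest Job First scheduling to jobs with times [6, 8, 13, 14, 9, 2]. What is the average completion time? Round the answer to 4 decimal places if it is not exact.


SJF order (ascending): [2, 6, 8, 9, 13, 14]
Completion times:
  Job 1: burst=2, C=2
  Job 2: burst=6, C=8
  Job 3: burst=8, C=16
  Job 4: burst=9, C=25
  Job 5: burst=13, C=38
  Job 6: burst=14, C=52
Average completion = 141/6 = 23.5

23.5


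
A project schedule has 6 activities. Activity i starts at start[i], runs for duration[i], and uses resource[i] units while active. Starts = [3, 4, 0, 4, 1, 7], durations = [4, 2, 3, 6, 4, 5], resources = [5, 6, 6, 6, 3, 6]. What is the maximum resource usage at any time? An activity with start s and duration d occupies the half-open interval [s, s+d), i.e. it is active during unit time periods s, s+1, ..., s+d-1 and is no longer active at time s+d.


Each activity i is active on [start_i, start_i + duration_i).
Compute total resource usage per time slot:
  t=0: active resources = [6], total = 6
  t=1: active resources = [6, 3], total = 9
  t=2: active resources = [6, 3], total = 9
  t=3: active resources = [5, 3], total = 8
  t=4: active resources = [5, 6, 6, 3], total = 20
  t=5: active resources = [5, 6, 6], total = 17
  t=6: active resources = [5, 6], total = 11
  t=7: active resources = [6, 6], total = 12
  t=8: active resources = [6, 6], total = 12
  t=9: active resources = [6, 6], total = 12
  t=10: active resources = [6], total = 6
  t=11: active resources = [6], total = 6
Peak resource demand = 20

20


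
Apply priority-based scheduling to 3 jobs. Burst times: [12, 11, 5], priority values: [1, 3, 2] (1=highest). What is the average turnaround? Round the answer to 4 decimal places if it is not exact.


Sort by priority (ascending = highest first):
Order: [(1, 12), (2, 5), (3, 11)]
Completion times:
  Priority 1, burst=12, C=12
  Priority 2, burst=5, C=17
  Priority 3, burst=11, C=28
Average turnaround = 57/3 = 19.0

19.0


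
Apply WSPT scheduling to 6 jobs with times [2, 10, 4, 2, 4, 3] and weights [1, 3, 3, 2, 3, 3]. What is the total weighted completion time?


Compute p/w ratios and sort ascending (WSPT): [(2, 2), (3, 3), (4, 3), (4, 3), (2, 1), (10, 3)]
Compute weighted completion times:
  Job (p=2,w=2): C=2, w*C=2*2=4
  Job (p=3,w=3): C=5, w*C=3*5=15
  Job (p=4,w=3): C=9, w*C=3*9=27
  Job (p=4,w=3): C=13, w*C=3*13=39
  Job (p=2,w=1): C=15, w*C=1*15=15
  Job (p=10,w=3): C=25, w*C=3*25=75
Total weighted completion time = 175

175


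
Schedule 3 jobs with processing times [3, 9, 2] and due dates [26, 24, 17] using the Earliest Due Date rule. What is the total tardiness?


Sort by due date (EDD order): [(2, 17), (9, 24), (3, 26)]
Compute completion times and tardiness:
  Job 1: p=2, d=17, C=2, tardiness=max(0,2-17)=0
  Job 2: p=9, d=24, C=11, tardiness=max(0,11-24)=0
  Job 3: p=3, d=26, C=14, tardiness=max(0,14-26)=0
Total tardiness = 0

0


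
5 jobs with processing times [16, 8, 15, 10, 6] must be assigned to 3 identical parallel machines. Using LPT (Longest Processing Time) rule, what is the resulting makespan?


Sort jobs in decreasing order (LPT): [16, 15, 10, 8, 6]
Assign each job to the least loaded machine:
  Machine 1: jobs [16], load = 16
  Machine 2: jobs [15, 6], load = 21
  Machine 3: jobs [10, 8], load = 18
Makespan = max load = 21

21


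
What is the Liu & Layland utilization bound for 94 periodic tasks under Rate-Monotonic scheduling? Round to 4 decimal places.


Compute 2^(1/94) = 1.0074011604
Subtract 1: 1.0074011604 - 1 = 0.0074011604
Multiply by n: 94 * 0.0074011604 = 0.6957090776
Round to 4 dp: 0.6957

0.6957


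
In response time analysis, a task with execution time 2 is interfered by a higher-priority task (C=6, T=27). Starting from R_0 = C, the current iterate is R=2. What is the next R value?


R_next = C + ceil(R_prev / T_hp) * C_hp
ceil(2 / 27) = ceil(0.0741) = 1
Interference = 1 * 6 = 6
R_next = 2 + 6 = 8

8


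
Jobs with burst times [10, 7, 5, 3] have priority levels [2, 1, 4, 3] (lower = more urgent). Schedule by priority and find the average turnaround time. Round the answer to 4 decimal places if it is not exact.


Sort by priority (ascending = highest first):
Order: [(1, 7), (2, 10), (3, 3), (4, 5)]
Completion times:
  Priority 1, burst=7, C=7
  Priority 2, burst=10, C=17
  Priority 3, burst=3, C=20
  Priority 4, burst=5, C=25
Average turnaround = 69/4 = 17.25

17.25


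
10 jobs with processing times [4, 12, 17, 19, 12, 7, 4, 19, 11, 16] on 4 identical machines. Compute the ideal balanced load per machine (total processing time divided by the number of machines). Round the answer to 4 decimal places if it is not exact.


Total processing time = 4 + 12 + 17 + 19 + 12 + 7 + 4 + 19 + 11 + 16 = 121
Number of machines = 4
Ideal balanced load = 121 / 4 = 30.25

30.25


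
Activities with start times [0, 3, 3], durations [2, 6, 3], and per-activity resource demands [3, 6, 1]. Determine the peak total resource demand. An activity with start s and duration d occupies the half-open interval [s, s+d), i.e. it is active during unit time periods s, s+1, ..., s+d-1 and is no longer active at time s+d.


Each activity i is active on [start_i, start_i + duration_i).
Compute total resource usage per time slot:
  t=0: active resources = [3], total = 3
  t=1: active resources = [3], total = 3
  t=2: active resources = [], total = 0
  t=3: active resources = [6, 1], total = 7
  t=4: active resources = [6, 1], total = 7
  t=5: active resources = [6, 1], total = 7
  t=6: active resources = [6], total = 6
  t=7: active resources = [6], total = 6
  t=8: active resources = [6], total = 6
Peak resource demand = 7

7


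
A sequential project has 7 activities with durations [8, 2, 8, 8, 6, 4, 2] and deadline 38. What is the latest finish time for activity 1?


LF(activity 1) = deadline - sum of successor durations
Successors: activities 2 through 7 with durations [2, 8, 8, 6, 4, 2]
Sum of successor durations = 30
LF = 38 - 30 = 8

8


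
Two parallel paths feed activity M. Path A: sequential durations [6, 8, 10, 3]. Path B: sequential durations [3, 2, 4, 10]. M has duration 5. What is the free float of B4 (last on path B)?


ES(B4) = sum of predecessors on chain B = 9
EF(B4) = ES + duration = 9 + 10 = 19
Successor of B4 is M. ES(M) = max(sum(A), sum(B)) = max(27, 19) = 27
Free float = ES(successor) - EF(current) = 27 - 19 = 8

8


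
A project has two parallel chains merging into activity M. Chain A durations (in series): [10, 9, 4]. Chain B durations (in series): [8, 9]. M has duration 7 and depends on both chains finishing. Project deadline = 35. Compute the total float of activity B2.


Forward pass: ES(B2) = sum of predecessors on chain B = 8
EF = ES + duration = 8 + 9 = 17
Backward pass: LF(M) = deadline = 35; LS(M) = 35 - 7 = 28
LF(B2) = LS(M) - sum(successors on chain B) = 28 - 0 = 28
LS = LF - duration = 28 - 9 = 19
Total float = LS - ES = 19 - 8 = 11

11


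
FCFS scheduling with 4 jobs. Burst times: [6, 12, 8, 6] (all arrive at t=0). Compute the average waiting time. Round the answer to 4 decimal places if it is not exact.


FCFS order (as given): [6, 12, 8, 6]
Waiting times:
  Job 1: wait = 0
  Job 2: wait = 6
  Job 3: wait = 18
  Job 4: wait = 26
Sum of waiting times = 50
Average waiting time = 50/4 = 12.5

12.5


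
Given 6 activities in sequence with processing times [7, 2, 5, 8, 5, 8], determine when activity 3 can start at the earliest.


Activity 3 starts after activities 1 through 2 complete.
Predecessor durations: [7, 2]
ES = 7 + 2 = 9

9


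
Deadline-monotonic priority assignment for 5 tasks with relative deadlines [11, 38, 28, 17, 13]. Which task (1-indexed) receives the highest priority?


Sort tasks by relative deadline (ascending):
  Task 1: deadline = 11
  Task 5: deadline = 13
  Task 4: deadline = 17
  Task 3: deadline = 28
  Task 2: deadline = 38
Priority order (highest first): [1, 5, 4, 3, 2]
Highest priority task = 1

1


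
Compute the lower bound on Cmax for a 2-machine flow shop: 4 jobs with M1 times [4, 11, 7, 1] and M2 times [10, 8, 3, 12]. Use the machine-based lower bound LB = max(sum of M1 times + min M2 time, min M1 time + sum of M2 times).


LB1 = sum(M1 times) + min(M2 times) = 23 + 3 = 26
LB2 = min(M1 times) + sum(M2 times) = 1 + 33 = 34
Lower bound = max(LB1, LB2) = max(26, 34) = 34

34


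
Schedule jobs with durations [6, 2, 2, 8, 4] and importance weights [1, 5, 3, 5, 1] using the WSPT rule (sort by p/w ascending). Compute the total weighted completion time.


Compute p/w ratios and sort ascending (WSPT): [(2, 5), (2, 3), (8, 5), (4, 1), (6, 1)]
Compute weighted completion times:
  Job (p=2,w=5): C=2, w*C=5*2=10
  Job (p=2,w=3): C=4, w*C=3*4=12
  Job (p=8,w=5): C=12, w*C=5*12=60
  Job (p=4,w=1): C=16, w*C=1*16=16
  Job (p=6,w=1): C=22, w*C=1*22=22
Total weighted completion time = 120

120


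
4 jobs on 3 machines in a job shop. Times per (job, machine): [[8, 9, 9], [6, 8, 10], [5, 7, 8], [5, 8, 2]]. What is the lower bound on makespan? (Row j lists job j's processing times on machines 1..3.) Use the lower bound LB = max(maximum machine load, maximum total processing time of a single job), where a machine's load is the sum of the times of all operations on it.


Machine loads:
  Machine 1: 8 + 6 + 5 + 5 = 24
  Machine 2: 9 + 8 + 7 + 8 = 32
  Machine 3: 9 + 10 + 8 + 2 = 29
Max machine load = 32
Job totals:
  Job 1: 26
  Job 2: 24
  Job 3: 20
  Job 4: 15
Max job total = 26
Lower bound = max(32, 26) = 32

32


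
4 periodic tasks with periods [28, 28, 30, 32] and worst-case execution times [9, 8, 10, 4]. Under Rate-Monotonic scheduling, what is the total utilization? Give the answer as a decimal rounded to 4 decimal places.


Compute individual utilizations (exact fractions):
  Task 1: C/T = 9/28 (approx. 0.3214)
  Task 2: C/T = 8/28 = 2/7 (approx. 0.2857)
  Task 3: C/T = 10/30 = 1/3 (approx. 0.3333)
  Task 4: C/T = 4/32 = 1/8 (approx. 0.125)
Total utilization U = 9/28 + 2/7 + 1/3 + 1/8 = 179/168
Rounded to 4 decimal places: U = 1.0655
RM (Liu & Layland) bound for 4 tasks = 0.756828; compare with U = 179/168 (approx. 1.065476)
U > 1, so the task set is not schedulable (processor overloaded).

1.0655


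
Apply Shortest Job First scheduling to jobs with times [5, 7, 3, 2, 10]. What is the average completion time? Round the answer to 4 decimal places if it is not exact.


SJF order (ascending): [2, 3, 5, 7, 10]
Completion times:
  Job 1: burst=2, C=2
  Job 2: burst=3, C=5
  Job 3: burst=5, C=10
  Job 4: burst=7, C=17
  Job 5: burst=10, C=27
Average completion = 61/5 = 12.2

12.2


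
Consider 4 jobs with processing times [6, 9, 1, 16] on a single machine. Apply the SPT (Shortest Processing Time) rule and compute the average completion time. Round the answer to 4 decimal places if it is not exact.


Sort jobs by processing time (SPT order): [1, 6, 9, 16]
Compute completion times sequentially:
  Job 1: processing = 1, completes at 1
  Job 2: processing = 6, completes at 7
  Job 3: processing = 9, completes at 16
  Job 4: processing = 16, completes at 32
Sum of completion times = 56
Average completion time = 56/4 = 14.0

14.0


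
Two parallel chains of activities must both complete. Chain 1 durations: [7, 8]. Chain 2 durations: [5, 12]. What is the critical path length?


Path A total = 7 + 8 = 15
Path B total = 5 + 12 = 17
Critical path = longest path = max(15, 17) = 17

17


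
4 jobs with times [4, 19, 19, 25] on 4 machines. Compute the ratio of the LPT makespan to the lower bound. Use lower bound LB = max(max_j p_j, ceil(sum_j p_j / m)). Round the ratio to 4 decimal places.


LPT order: [25, 19, 19, 4]
Machine loads after assignment: [25, 19, 19, 4]
LPT makespan = 25
Lower bound = max(max_job, ceil(total/4)) = max(25, 17) = 25
Ratio = 25 / 25 = 1.0

1.0


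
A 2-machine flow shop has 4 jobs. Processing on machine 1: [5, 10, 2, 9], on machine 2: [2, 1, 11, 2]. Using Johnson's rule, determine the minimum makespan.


Apply Johnson's rule:
  Group 1 (a <= b): [(3, 2, 11)]
  Group 2 (a > b): [(1, 5, 2), (4, 9, 2), (2, 10, 1)]
Optimal job order: [3, 1, 4, 2]
Schedule:
  Job 3: M1 done at 2, M2 done at 13
  Job 1: M1 done at 7, M2 done at 15
  Job 4: M1 done at 16, M2 done at 18
  Job 2: M1 done at 26, M2 done at 27
Makespan = 27

27


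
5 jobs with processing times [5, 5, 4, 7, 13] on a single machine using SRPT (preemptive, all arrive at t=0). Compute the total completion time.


Since all jobs arrive at t=0, SRPT equals SPT ordering.
SPT order: [4, 5, 5, 7, 13]
Completion times:
  Job 1: p=4, C=4
  Job 2: p=5, C=9
  Job 3: p=5, C=14
  Job 4: p=7, C=21
  Job 5: p=13, C=34
Total completion time = 4 + 9 + 14 + 21 + 34 = 82

82


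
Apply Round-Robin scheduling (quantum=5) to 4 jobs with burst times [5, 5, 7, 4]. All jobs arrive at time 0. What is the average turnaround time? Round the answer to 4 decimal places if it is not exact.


Time quantum = 5
Execution trace:
  J1 runs 5 units, time = 5
  J2 runs 5 units, time = 10
  J3 runs 5 units, time = 15
  J4 runs 4 units, time = 19
  J3 runs 2 units, time = 21
Finish times: [5, 10, 21, 19]
Average turnaround = 55/4 = 13.75

13.75


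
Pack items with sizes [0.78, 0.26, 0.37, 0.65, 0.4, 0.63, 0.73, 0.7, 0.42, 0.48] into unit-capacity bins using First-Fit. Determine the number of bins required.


Place items sequentially using First-Fit:
  Item 0.78 -> new Bin 1
  Item 0.26 -> new Bin 2
  Item 0.37 -> Bin 2 (now 0.63)
  Item 0.65 -> new Bin 3
  Item 0.4 -> new Bin 4
  Item 0.63 -> new Bin 5
  Item 0.73 -> new Bin 6
  Item 0.7 -> new Bin 7
  Item 0.42 -> Bin 4 (now 0.82)
  Item 0.48 -> new Bin 8
Total bins used = 8

8


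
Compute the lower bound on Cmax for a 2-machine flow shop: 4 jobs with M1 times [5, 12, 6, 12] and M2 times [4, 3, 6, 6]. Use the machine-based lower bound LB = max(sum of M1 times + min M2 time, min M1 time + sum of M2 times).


LB1 = sum(M1 times) + min(M2 times) = 35 + 3 = 38
LB2 = min(M1 times) + sum(M2 times) = 5 + 19 = 24
Lower bound = max(LB1, LB2) = max(38, 24) = 38

38


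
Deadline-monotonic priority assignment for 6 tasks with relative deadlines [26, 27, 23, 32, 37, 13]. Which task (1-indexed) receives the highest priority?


Sort tasks by relative deadline (ascending):
  Task 6: deadline = 13
  Task 3: deadline = 23
  Task 1: deadline = 26
  Task 2: deadline = 27
  Task 4: deadline = 32
  Task 5: deadline = 37
Priority order (highest first): [6, 3, 1, 2, 4, 5]
Highest priority task = 6

6


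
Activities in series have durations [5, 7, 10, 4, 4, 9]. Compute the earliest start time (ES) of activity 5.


Activity 5 starts after activities 1 through 4 complete.
Predecessor durations: [5, 7, 10, 4]
ES = 5 + 7 + 10 + 4 = 26

26


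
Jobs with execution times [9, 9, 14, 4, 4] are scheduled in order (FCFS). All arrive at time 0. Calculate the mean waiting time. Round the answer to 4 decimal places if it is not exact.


FCFS order (as given): [9, 9, 14, 4, 4]
Waiting times:
  Job 1: wait = 0
  Job 2: wait = 9
  Job 3: wait = 18
  Job 4: wait = 32
  Job 5: wait = 36
Sum of waiting times = 95
Average waiting time = 95/5 = 19.0

19.0


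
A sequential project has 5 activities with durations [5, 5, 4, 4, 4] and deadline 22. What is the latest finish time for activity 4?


LF(activity 4) = deadline - sum of successor durations
Successors: activities 5 through 5 with durations [4]
Sum of successor durations = 4
LF = 22 - 4 = 18

18


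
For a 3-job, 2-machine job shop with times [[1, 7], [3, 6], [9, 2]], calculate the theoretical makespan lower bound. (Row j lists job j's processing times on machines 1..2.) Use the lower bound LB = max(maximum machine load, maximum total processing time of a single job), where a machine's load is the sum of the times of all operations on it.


Machine loads:
  Machine 1: 1 + 3 + 9 = 13
  Machine 2: 7 + 6 + 2 = 15
Max machine load = 15
Job totals:
  Job 1: 8
  Job 2: 9
  Job 3: 11
Max job total = 11
Lower bound = max(15, 11) = 15

15


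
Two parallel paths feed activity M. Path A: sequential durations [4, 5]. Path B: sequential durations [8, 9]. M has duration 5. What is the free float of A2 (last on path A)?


ES(A2) = sum of predecessors on chain A = 4
EF(A2) = ES + duration = 4 + 5 = 9
Successor of A2 is M. ES(M) = max(sum(A), sum(B)) = max(9, 17) = 17
Free float = ES(successor) - EF(current) = 17 - 9 = 8

8


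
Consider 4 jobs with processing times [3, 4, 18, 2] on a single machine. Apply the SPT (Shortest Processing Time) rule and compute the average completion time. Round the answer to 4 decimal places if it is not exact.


Sort jobs by processing time (SPT order): [2, 3, 4, 18]
Compute completion times sequentially:
  Job 1: processing = 2, completes at 2
  Job 2: processing = 3, completes at 5
  Job 3: processing = 4, completes at 9
  Job 4: processing = 18, completes at 27
Sum of completion times = 43
Average completion time = 43/4 = 10.75

10.75


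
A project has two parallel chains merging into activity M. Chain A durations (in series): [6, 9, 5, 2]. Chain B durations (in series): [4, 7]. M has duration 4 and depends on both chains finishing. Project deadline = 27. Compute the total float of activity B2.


Forward pass: ES(B2) = sum of predecessors on chain B = 4
EF = ES + duration = 4 + 7 = 11
Backward pass: LF(M) = deadline = 27; LS(M) = 27 - 4 = 23
LF(B2) = LS(M) - sum(successors on chain B) = 23 - 0 = 23
LS = LF - duration = 23 - 7 = 16
Total float = LS - ES = 16 - 4 = 12

12


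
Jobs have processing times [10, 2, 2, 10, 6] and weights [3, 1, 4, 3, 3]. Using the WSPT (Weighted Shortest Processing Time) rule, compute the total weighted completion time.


Compute p/w ratios and sort ascending (WSPT): [(2, 4), (2, 1), (6, 3), (10, 3), (10, 3)]
Compute weighted completion times:
  Job (p=2,w=4): C=2, w*C=4*2=8
  Job (p=2,w=1): C=4, w*C=1*4=4
  Job (p=6,w=3): C=10, w*C=3*10=30
  Job (p=10,w=3): C=20, w*C=3*20=60
  Job (p=10,w=3): C=30, w*C=3*30=90
Total weighted completion time = 192

192


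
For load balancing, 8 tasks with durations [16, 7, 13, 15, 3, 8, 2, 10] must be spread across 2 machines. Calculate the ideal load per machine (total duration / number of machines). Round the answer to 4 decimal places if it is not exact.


Total processing time = 16 + 7 + 13 + 15 + 3 + 8 + 2 + 10 = 74
Number of machines = 2
Ideal balanced load = 74 / 2 = 37.0

37.0


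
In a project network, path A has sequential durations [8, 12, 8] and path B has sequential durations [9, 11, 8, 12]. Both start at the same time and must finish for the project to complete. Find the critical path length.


Path A total = 8 + 12 + 8 = 28
Path B total = 9 + 11 + 8 + 12 = 40
Critical path = longest path = max(28, 40) = 40

40


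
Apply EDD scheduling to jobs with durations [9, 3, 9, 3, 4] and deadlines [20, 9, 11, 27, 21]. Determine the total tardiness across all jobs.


Sort by due date (EDD order): [(3, 9), (9, 11), (9, 20), (4, 21), (3, 27)]
Compute completion times and tardiness:
  Job 1: p=3, d=9, C=3, tardiness=max(0,3-9)=0
  Job 2: p=9, d=11, C=12, tardiness=max(0,12-11)=1
  Job 3: p=9, d=20, C=21, tardiness=max(0,21-20)=1
  Job 4: p=4, d=21, C=25, tardiness=max(0,25-21)=4
  Job 5: p=3, d=27, C=28, tardiness=max(0,28-27)=1
Total tardiness = 7

7
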